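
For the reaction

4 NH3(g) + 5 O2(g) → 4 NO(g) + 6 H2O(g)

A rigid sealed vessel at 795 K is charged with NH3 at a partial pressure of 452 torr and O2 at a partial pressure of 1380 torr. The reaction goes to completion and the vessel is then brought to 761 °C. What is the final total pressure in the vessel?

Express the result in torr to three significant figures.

With V and T fixed, P_i ∝ n_i, so the mole ratios apply directly to partial pressures at 795 K.
P(O2) required for 452 torr of NH3 = (5/4) × 452 = 565.0 torr; available 1380 torr, so NH3 is limiting.
P(O2) remaining = 1380 − (5/4) × 452 = 815.0 torr
P(gaseous products) = (4+6)/4 × 452 = 1130 torr
P_total at 795 K = 815.0 + 1130 = 1945 torr
Scaling to 761 °C: P = 1945 × 1034.15/795 = 2530 torr

2530 torr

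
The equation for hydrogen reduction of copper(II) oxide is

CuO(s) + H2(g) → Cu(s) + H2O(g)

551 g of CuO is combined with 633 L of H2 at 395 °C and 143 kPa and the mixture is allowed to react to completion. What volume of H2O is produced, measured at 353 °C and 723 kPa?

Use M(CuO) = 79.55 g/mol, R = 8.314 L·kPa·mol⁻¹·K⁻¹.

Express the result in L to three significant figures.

49.9 L

n(CuO) = 551 / 79.55 = 6.926 mol
n(H2) = PV/RT = (143 × 633) / (8.314 × 668.15) = 16.30 mol
For 6.926 mol CuO, stoichiometry requires (1/1) × 6.926 = 6.926 mol H2; 16.30 mol is available, so CuO is limiting.
n(H2O) = (1/1) × 6.926 = 6.926 mol
V(H2O) = nRT/P = 6.926 × 8.314 × 626.15 / 723 = 49.87 L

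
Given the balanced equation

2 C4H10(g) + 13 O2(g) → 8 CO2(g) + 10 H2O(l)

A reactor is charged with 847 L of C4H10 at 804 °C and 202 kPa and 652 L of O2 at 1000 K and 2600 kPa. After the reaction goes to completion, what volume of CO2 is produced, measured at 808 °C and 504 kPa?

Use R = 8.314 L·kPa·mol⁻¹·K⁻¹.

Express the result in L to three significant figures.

1360 L

n(C4H10) = PV/RT = (202 × 847) / (8.314 × 1077.15) = 19.11 mol
n(O2) = PV/RT = (2600 × 652) / (8.314 × 1000) = 203.9 mol
For 19.11 mol C4H10, stoichiometry requires (13/2) × 19.11 = 124.2 mol O2; 203.9 mol is available, so C4H10 is limiting.
n(CO2) = (8/2) × 19.11 = 76.44 mol
V(CO2) = nRT/P = 76.44 × 8.314 × 1081.15 / 504 = 1363 L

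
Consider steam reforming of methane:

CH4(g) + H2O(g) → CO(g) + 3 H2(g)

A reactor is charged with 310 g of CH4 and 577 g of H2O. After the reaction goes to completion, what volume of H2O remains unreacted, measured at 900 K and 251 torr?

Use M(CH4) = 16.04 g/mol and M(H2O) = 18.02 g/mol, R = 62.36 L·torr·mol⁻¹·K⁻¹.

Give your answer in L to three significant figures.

n(CH4) = 310 / 16.04 = 19.33 mol
n(H2O) = 577 / 18.02 = 32.02 mol
For 19.33 mol CH4, stoichiometry requires (1/1) × 19.33 = 19.33 mol H2O; 32.02 mol is available, so CH4 is limiting.
n(H2O) consumed = (1/1) × 19.33 = 19.33 mol; remaining = 32.02 − 19.33 = 12.69 mol
V(H2O) = nRT/P = 12.69 × 62.36 × 900 / 251 = 2838 L

2840 L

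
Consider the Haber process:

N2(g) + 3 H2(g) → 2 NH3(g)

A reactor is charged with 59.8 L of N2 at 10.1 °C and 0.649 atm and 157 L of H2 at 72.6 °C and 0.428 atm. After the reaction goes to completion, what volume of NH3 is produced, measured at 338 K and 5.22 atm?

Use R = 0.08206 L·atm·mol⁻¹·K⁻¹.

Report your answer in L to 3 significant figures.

8.39 L

n(N2) = PV/RT = (0.649 × 59.8) / (0.08206 × 283.25) = 1.670 mol
n(H2) = PV/RT = (0.428 × 157) / (0.08206 × 345.75) = 2.368 mol
For 1.670 mol N2, stoichiometry requires (3/1) × 1.670 = 5.010 mol H2; 2.368 mol is available, so H2 is limiting.
n(NH3) = (2/3) × 2.368 = 1.579 mol
V(NH3) = nRT/P = 1.579 × 0.08206 × 338 / 5.22 = 8.390 L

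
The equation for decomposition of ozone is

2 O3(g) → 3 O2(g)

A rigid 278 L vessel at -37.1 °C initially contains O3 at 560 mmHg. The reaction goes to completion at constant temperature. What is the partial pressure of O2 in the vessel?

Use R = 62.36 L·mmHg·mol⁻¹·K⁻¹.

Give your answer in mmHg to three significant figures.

840 mmHg

n(O3)₀ = PV/RT = (560 × 278) / (62.36 × 236.05) = 10.58 mol
n(O2) = (3/2) × 10.58 = 15.87 mol
P(O2) = nRT/V = 15.87 × 62.36 × 236.05 / 278 = 840.3 mmHg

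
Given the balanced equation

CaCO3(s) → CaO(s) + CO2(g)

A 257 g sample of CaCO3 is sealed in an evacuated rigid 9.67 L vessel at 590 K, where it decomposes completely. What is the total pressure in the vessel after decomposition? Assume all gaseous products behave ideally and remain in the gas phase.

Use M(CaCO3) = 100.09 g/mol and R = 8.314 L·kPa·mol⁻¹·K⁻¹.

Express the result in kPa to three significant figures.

1300 kPa

n(CaCO3) = 257 / 100.09 = 2.568 mol
n(gas produced) = (1/1) × 2.568 = 2.568 mol
P = nRT/V = 2.568 × 8.314 × 590 / 9.67 = 1303 kPa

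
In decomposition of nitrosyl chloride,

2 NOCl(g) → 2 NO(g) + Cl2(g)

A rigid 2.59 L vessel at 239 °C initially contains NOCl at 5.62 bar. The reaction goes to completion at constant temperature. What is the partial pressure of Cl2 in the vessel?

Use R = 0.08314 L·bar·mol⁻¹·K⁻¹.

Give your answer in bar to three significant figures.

n(NOCl)₀ = PV/RT = (5.62 × 2.59) / (0.08314 × 512.15) = 0.3418 mol
n(Cl2) = (1/2) × 0.3418 = 0.1709 mol
P(Cl2) = nRT/V = 0.1709 × 0.08314 × 512.15 / 2.59 = 2.810 bar

2.81 bar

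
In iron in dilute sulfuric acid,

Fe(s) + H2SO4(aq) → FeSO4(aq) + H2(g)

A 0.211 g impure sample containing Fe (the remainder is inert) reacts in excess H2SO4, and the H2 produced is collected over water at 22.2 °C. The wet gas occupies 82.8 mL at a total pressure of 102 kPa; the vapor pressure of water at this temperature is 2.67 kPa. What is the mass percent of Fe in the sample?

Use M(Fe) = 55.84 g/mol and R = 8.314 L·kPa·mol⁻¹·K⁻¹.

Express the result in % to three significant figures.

P(H2) = 102 − 2.67 = 99.33 kPa
n(H2) = PV/RT = (99.33 × 0.08280) / (8.314 × 295.35) = 0.003349 mol
n(Fe) = (1/1) × 0.003349 = 0.003349 mol
m(Fe) = 0.003349 × 55.84 = 0.1870 g
%Fe = 0.1870 / 0.211 × 100 = 88.63%

88.6 %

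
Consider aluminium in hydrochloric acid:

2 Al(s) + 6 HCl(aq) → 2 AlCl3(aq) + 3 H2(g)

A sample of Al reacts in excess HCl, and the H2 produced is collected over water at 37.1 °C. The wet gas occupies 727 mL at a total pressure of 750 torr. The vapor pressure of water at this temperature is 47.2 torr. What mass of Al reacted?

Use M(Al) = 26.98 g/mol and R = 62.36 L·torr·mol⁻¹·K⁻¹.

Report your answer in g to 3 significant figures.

0.475 g

P(H2) = 750 − 47.2 = 702.8 torr
n(H2) = PV/RT = (702.8 × 0.7270) / (62.36 × 310.25) = 0.02641 mol
n(Al) = (2/3) × 0.02641 = 0.01761 mol
m(Al) = 0.01761 × 26.98 = 0.4751 g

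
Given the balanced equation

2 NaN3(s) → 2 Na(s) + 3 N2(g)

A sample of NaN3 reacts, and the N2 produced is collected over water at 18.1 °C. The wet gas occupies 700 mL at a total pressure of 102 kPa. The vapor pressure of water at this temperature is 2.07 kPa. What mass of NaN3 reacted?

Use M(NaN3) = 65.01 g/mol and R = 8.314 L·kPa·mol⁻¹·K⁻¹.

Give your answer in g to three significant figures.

1.25 g

P(N2) = 102 − 2.07 = 99.93 kPa
n(N2) = PV/RT = (99.93 × 0.7000) / (8.314 × 291.25) = 0.02889 mol
n(NaN3) = (2/3) × 0.02889 = 0.01926 mol
m(NaN3) = 0.01926 × 65.01 = 1.252 g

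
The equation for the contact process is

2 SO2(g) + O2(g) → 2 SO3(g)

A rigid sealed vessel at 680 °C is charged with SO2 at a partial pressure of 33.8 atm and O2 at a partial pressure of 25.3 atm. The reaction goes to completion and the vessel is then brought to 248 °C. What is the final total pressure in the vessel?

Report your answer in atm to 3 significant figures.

23.1 atm

At constant V, partial pressures at 680 °C are proportional to moles, so apply stoichiometry directly to pressures.
P(O2) required for 33.8 atm of SO2 = (1/2) × 33.8 = 16.90 atm; available 25.3 atm, so SO2 is limiting.
P(O2) remaining = 25.3 − (1/2) × 33.8 = 8.400 atm
P(gaseous products) = (2)/2 × 33.8 = 33.80 atm
P_total at 680 °C = 8.400 + 33.80 = 42.20 atm
Scaling to 248 °C: P = 42.20 × 521.15/953.15 = 23.07 atm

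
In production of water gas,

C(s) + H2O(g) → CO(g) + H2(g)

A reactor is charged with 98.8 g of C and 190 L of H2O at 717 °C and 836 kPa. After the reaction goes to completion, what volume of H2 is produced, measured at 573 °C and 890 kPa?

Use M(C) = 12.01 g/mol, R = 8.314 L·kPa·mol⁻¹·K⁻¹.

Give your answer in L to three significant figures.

n(C) = 98.8 / 12.01 = 8.226 mol
n(H2O) = PV/RT = (836 × 190) / (8.314 × 990.15) = 19.30 mol
For 8.226 mol C, stoichiometry requires (1/1) × 8.226 = 8.226 mol H2O; 19.30 mol is available, so C is limiting.
n(H2) = (1/1) × 8.226 = 8.226 mol
V(H2) = nRT/P = 8.226 × 8.314 × 846.15 / 890 = 65.02 L

65.0 L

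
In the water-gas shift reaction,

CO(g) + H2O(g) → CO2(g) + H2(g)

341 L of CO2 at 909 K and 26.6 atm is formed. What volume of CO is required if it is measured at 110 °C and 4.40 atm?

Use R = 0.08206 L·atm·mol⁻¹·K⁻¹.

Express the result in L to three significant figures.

869 L

n(CO2) = PV/RT = (26.6 × 341) / (0.08206 × 909) = 121.6 mol
n(CO) = (1/1) × 121.6 = 121.6 mol
V = nRT/P = 121.6 × 0.08206 × 383.15 / 4.40 = 868.9 L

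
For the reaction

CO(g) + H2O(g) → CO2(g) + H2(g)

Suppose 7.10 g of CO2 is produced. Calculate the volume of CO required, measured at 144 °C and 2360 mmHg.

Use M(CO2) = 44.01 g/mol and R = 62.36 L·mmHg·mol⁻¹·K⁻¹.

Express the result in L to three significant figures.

n(CO2) = 7.100 / 44.01 = 0.1613 mol
n(CO) = (1/1) × 0.1613 = 0.1613 mol
V = nRT/P = 0.1613 × 62.36 × 417.15 / 2360 = 1.778 L

1.78 L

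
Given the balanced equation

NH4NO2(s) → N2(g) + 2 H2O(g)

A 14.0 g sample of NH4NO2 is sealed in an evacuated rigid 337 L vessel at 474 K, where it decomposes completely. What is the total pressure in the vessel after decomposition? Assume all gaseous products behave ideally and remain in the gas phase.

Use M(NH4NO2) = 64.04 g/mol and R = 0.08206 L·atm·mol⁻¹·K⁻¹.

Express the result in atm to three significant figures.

0.0757 atm

n(NH4NO2) = 14.0 / 64.04 = 0.2186 mol
n(gas produced) = (3/1) × 0.2186 = 0.6558 mol
P = nRT/V = 0.6558 × 0.08206 × 474 / 337 = 0.07569 atm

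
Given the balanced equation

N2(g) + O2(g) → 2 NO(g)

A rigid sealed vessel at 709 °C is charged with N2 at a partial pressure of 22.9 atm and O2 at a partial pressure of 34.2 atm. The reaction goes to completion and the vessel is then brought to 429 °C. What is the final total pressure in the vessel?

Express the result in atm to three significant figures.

At constant V, partial pressures at 709 °C are proportional to moles, so apply stoichiometry directly to pressures.
P(O2) required for 22.9 atm of N2 = (1/1) × 22.9 = 22.90 atm; available 34.2 atm, so N2 is limiting.
P(O2) remaining = 34.2 − (1/1) × 22.9 = 11.30 atm
P(gaseous products) = (2)/1 × 22.9 = 45.80 atm
P_total at 709 °C = 11.30 + 45.80 = 57.10 atm
Scaling to 429 °C: P = 57.10 × 702.15/982.15 = 40.82 atm

40.8 atm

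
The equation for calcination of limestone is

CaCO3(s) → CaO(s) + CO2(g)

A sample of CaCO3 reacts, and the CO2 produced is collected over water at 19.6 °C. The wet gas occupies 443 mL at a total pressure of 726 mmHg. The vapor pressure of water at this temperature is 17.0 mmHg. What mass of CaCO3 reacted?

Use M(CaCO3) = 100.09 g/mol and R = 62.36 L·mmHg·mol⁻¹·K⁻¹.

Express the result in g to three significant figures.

1.72 g

P(CO2) = 726 − 17.0 = 709.0 mmHg
n(CO2) = PV/RT = (709.0 × 0.4430) / (62.36 × 292.75) = 0.01720 mol
n(CaCO3) = (1/1) × 0.01720 = 0.01720 mol
m(CaCO3) = 0.01720 × 100.09 = 1.722 g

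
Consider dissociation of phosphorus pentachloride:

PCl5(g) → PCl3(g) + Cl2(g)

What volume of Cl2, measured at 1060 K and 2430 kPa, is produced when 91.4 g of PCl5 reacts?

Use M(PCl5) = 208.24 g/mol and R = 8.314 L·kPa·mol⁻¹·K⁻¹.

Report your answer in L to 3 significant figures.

n(PCl5) = 91.40 / 208.24 = 0.4389 mol
n(Cl2) = (1/1) × 0.4389 = 0.4389 mol
V = nRT/P = 0.4389 × 8.314 × 1060 / 2430 = 1.592 L

1.59 L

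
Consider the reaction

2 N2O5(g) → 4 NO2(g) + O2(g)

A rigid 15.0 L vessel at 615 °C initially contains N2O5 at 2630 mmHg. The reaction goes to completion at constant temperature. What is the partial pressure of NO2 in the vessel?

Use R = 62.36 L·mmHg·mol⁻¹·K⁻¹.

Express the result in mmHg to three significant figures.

5260 mmHg

n(N2O5)₀ = PV/RT = (2630 × 15.0) / (62.36 × 888.15) = 0.7123 mol
n(NO2) = (4/2) × 0.7123 = 1.425 mol
P(NO2) = nRT/V = 1.425 × 62.36 × 888.15 / 15.0 = 5262 mmHg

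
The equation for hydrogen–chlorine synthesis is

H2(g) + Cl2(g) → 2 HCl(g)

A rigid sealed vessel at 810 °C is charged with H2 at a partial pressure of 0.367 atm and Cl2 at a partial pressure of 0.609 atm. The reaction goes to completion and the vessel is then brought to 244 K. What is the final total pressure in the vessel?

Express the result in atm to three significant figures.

With V and T fixed, P_i ∝ n_i, so the mole ratios apply directly to partial pressures at 810 °C.
P(Cl2) required for 0.367 atm of H2 = (1/1) × 0.367 = 0.3670 atm; available 0.609 atm, so H2 is limiting.
P(Cl2) remaining = 0.609 − (1/1) × 0.367 = 0.2420 atm
P(gaseous products) = (2)/1 × 0.367 = 0.7340 atm
P_total at 810 °C = 0.2420 + 0.7340 = 0.9760 atm
Scaling to 244 K: P = 0.9760 × 244/1083.15 = 0.2199 atm

0.220 atm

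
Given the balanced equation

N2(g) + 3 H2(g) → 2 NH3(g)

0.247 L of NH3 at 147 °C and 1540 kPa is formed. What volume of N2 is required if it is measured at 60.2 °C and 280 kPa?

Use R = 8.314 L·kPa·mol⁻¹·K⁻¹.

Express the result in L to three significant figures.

n(NH3) = PV/RT = (1540 × 0.247) / (8.314 × 420.15) = 0.1089 mol
n(N2) = (1/2) × 0.1089 = 0.05445 mol
V = nRT/P = 0.05445 × 8.314 × 333.35 / 280 = 0.5390 L

0.539 L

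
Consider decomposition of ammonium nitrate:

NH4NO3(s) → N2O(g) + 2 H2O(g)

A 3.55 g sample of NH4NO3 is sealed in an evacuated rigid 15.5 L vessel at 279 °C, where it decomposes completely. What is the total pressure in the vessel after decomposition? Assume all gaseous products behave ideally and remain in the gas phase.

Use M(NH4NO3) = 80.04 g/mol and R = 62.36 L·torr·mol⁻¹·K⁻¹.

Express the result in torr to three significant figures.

296 torr

n(NH4NO3) = 3.55 / 80.04 = 0.04435 mol
n(gas produced) = (3/1) × 0.04435 = 0.1331 mol
P = nRT/V = 0.1331 × 62.36 × 552.15 / 15.5 = 295.7 torr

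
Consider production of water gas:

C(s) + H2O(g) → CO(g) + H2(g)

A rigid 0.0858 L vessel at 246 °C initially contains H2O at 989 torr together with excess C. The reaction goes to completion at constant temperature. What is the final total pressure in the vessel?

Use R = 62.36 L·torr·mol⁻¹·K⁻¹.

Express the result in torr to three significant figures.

1980 torr

At constant T and V, P ∝ n(gas): 1 mol gas → 2 mol gas.
P_final = (2/1) × 989 = 1978 torr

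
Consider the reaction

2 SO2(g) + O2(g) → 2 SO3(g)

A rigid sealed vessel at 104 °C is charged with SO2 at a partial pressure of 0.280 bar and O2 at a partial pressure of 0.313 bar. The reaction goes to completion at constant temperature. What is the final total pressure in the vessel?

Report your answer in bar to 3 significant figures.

Because the vessel is rigid and T is held at 104 °C, work the stoichiometry in partial pressures (P_i = n_iRT/V).
P(O2) required for 0.280 bar of SO2 = (1/2) × 0.280 = 0.1400 bar; available 0.313 bar, so SO2 is limiting.
P(O2) remaining = 0.313 − (1/2) × 0.280 = 0.1730 bar
P(gaseous products) = (2)/2 × 0.280 = 0.2800 bar
P_total at 104 °C = 0.1730 + 0.2800 = 0.4530 bar

0.453 bar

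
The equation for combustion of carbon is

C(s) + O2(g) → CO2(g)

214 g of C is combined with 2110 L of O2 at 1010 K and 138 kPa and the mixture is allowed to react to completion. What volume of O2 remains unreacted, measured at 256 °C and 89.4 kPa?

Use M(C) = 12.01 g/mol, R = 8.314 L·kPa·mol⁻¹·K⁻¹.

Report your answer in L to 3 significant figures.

n(C) = 214 / 12.01 = 17.82 mol
n(O2) = PV/RT = (138 × 2110) / (8.314 × 1010) = 34.68 mol
For 17.82 mol C, stoichiometry requires (1/1) × 17.82 = 17.82 mol O2; 34.68 mol is available, so C is limiting.
n(O2) consumed = (1/1) × 17.82 = 17.82 mol; remaining = 34.68 − 17.82 = 16.86 mol
V(O2) = nRT/P = 16.86 × 8.314 × 529.15 / 89.4 = 829.7 L

830 L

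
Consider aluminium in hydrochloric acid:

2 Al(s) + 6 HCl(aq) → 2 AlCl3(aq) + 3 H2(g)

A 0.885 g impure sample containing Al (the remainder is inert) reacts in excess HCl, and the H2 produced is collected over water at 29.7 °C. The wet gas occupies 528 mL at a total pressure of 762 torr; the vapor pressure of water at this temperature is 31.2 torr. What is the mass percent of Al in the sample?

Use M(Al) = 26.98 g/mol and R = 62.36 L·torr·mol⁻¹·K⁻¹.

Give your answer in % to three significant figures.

41.5 %

P(H2) = 762 − 31.2 = 730.8 torr
n(H2) = PV/RT = (730.8 × 0.5280) / (62.36 × 302.85) = 0.02043 mol
n(Al) = (2/3) × 0.02043 = 0.01362 mol
m(Al) = 0.01362 × 26.98 = 0.3675 g
%Al = 0.3675 / 0.885 × 100 = 41.53%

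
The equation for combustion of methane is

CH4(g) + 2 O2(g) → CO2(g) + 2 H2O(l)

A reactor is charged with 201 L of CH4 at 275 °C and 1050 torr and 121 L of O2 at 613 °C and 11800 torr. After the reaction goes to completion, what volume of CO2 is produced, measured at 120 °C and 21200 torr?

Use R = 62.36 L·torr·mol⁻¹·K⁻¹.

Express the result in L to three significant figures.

n(CH4) = PV/RT = (1050 × 201) / (62.36 × 548.15) = 6.174 mol
n(O2) = PV/RT = (11800 × 121) / (62.36 × 886.15) = 25.84 mol
For 6.174 mol CH4, stoichiometry requires (2/1) × 6.174 = 12.35 mol O2; 25.84 mol is available, so CH4 is limiting.
n(CO2) = (1/1) × 6.174 = 6.174 mol
V(CO2) = nRT/P = 6.174 × 62.36 × 393.15 / 21200 = 7.140 L

7.14 L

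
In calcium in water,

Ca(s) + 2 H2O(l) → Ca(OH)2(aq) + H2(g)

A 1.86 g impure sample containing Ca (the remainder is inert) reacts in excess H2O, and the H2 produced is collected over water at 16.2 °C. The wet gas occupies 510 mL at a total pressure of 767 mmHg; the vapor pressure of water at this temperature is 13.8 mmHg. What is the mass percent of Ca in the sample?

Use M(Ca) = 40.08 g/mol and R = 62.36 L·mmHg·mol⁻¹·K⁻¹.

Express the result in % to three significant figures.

45.9 %

P(H2) = 767 − 13.8 = 753.2 mmHg
n(H2) = PV/RT = (753.2 × 0.5100) / (62.36 × 289.35) = 0.02129 mol
n(Ca) = (1/1) × 0.02129 = 0.02129 mol
m(Ca) = 0.02129 × 40.08 = 0.8533 g
%Ca = 0.8533 / 1.86 × 100 = 45.88%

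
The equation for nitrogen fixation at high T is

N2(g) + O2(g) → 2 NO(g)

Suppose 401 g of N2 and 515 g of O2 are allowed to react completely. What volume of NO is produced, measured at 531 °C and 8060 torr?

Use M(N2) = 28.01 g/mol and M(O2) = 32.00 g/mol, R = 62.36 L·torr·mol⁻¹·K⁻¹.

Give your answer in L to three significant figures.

n(N2) = 401 / 28.01 = 14.32 mol
n(O2) = 515 / 32.00 = 16.09 mol
For 14.32 mol N2, stoichiometry requires (1/1) × 14.32 = 14.32 mol O2; 16.09 mol is available, so N2 is limiting.
n(NO) = (2/1) × 14.32 = 28.64 mol
V(NO) = nRT/P = 28.64 × 62.36 × 804.15 / 8060 = 178.2 L

178 L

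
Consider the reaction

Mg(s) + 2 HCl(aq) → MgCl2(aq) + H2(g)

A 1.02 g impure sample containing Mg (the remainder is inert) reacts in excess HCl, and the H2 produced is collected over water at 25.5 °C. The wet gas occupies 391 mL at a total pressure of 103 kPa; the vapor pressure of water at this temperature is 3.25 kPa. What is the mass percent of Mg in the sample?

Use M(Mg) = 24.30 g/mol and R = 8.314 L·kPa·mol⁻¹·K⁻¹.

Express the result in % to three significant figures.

37.4 %

P(H2) = 103 − 3.25 = 99.75 kPa
n(H2) = PV/RT = (99.75 × 0.3910) / (8.314 × 298.65) = 0.01571 mol
n(Mg) = (1/1) × 0.01571 = 0.01571 mol
m(Mg) = 0.01571 × 24.30 = 0.3818 g
%Mg = 0.3818 / 1.02 × 100 = 37.43%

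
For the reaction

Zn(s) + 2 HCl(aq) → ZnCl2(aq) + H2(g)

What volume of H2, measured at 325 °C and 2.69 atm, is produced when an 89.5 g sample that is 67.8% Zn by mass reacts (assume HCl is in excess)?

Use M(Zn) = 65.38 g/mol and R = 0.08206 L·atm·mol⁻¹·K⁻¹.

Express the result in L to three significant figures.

mass of Zn = 89.5 × 67.8/100 = 60.68 g
n(Zn) = 60.68 / 65.38 = 0.9281 mol
n(H2) = (1/1) × 0.9281 = 0.9281 mol
V = nRT/P = 0.9281 × 0.08206 × 598.15 / 2.69 = 16.93 L

16.9 L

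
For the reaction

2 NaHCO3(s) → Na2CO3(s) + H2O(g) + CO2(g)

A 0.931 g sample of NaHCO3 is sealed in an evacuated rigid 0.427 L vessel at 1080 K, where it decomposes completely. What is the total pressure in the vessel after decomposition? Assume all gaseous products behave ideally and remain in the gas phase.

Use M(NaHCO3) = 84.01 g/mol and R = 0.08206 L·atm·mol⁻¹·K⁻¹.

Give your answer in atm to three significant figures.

n(NaHCO3) = 0.931 / 84.01 = 0.01108 mol
n(gas produced) = (2/2) × 0.01108 = 0.01108 mol
P = nRT/V = 0.01108 × 0.08206 × 1080 / 0.427 = 2.300 atm

2.30 atm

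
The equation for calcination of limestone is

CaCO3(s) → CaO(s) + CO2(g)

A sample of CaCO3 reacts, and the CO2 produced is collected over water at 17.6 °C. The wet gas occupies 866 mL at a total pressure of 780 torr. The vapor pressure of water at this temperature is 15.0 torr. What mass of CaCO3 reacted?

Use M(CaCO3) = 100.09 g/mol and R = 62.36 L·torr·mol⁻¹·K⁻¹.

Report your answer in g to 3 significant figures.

P(CO2) = 780 − 15.0 = 765.0 torr
n(CO2) = PV/RT = (765.0 × 0.8660) / (62.36 × 290.75) = 0.03654 mol
n(CaCO3) = (1/1) × 0.03654 = 0.03654 mol
m(CaCO3) = 0.03654 × 100.09 = 3.657 g

3.66 g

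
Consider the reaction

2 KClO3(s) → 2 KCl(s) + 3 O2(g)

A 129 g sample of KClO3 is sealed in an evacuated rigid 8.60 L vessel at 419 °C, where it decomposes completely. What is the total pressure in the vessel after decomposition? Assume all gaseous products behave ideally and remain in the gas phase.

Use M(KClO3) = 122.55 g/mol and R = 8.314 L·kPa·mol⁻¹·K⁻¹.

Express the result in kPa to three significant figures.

1060 kPa

n(KClO3) = 129 / 122.55 = 1.053 mol
n(gas produced) = (3/2) × 1.053 = 1.579 mol
P = nRT/V = 1.579 × 8.314 × 692.15 / 8.60 = 1057 kPa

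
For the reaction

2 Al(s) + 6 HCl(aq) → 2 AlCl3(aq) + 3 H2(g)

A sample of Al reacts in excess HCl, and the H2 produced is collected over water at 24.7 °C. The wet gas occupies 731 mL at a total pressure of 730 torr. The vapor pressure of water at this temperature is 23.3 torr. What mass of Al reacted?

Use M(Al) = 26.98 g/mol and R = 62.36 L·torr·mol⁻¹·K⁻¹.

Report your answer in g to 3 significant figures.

P(H2) = 730 − 23.3 = 706.7 torr
n(H2) = PV/RT = (706.7 × 0.7310) / (62.36 × 297.85) = 0.02781 mol
n(Al) = (2/3) × 0.02781 = 0.01854 mol
m(Al) = 0.01854 × 26.98 = 0.5002 g

0.500 g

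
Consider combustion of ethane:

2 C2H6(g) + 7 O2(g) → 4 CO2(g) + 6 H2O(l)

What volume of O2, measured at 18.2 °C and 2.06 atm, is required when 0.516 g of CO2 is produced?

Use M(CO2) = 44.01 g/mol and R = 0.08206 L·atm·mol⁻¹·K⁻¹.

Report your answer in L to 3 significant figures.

n(CO2) = 0.5160 / 44.01 = 0.01172 mol
n(O2) = (7/4) × 0.01172 = 0.02051 mol
V = nRT/P = 0.02051 × 0.08206 × 291.35 / 2.06 = 0.2380 L

0.238 L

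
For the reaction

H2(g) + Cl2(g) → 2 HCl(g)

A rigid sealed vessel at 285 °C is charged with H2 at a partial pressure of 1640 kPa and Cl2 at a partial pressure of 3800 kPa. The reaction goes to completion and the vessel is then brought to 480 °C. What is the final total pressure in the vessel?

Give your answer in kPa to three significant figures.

At constant V, partial pressures at 285 °C are proportional to moles, so apply stoichiometry directly to pressures.
P(Cl2) required for 1640 kPa of H2 = (1/1) × 1640 = 1640 kPa; available 3800 kPa, so H2 is limiting.
P(Cl2) remaining = 3800 − (1/1) × 1640 = 2160 kPa
P(gaseous products) = (2)/1 × 1640 = 3280 kPa
P_total at 285 °C = 2160 + 3280 = 5440 kPa
Scaling to 480 °C: P = 5440 × 753.15/558.15 = 7341 kPa

7340 kPa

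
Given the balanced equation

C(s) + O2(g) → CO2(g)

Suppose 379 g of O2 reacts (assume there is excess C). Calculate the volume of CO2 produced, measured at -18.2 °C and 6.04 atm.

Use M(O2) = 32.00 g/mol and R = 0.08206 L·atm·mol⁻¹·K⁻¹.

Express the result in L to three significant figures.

41.0 L

n(O2) = 379.0 / 32.00 = 11.84 mol
n(CO2) = (1/1) × 11.84 = 11.84 mol
V = nRT/P = 11.84 × 0.08206 × 254.95 / 6.04 = 41.01 L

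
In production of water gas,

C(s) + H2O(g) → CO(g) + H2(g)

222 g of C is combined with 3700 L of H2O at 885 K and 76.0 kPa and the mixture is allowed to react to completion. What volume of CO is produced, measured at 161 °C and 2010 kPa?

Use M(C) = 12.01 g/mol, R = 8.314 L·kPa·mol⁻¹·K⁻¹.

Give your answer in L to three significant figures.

n(C) = 222 / 12.01 = 18.48 mol
n(H2O) = PV/RT = (76.0 × 3700) / (8.314 × 885) = 38.22 mol
For 18.48 mol C, stoichiometry requires (1/1) × 18.48 = 18.48 mol H2O; 38.22 mol is available, so C is limiting.
n(CO) = (1/1) × 18.48 = 18.48 mol
V(CO) = nRT/P = 18.48 × 8.314 × 434.15 / 2010 = 33.19 L

33.2 L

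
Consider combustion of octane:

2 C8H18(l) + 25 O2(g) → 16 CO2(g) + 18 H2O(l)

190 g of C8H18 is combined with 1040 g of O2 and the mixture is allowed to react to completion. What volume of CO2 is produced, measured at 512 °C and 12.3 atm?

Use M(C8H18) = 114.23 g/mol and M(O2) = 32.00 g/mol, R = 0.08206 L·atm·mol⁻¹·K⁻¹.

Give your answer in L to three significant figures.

69.7 L

n(C8H18) = 190 / 114.23 = 1.663 mol
n(O2) = 1040 / 32.00 = 32.50 mol
For 1.663 mol C8H18, stoichiometry requires (25/2) × 1.663 = 20.79 mol O2; 32.50 mol is available, so C8H18 is limiting.
n(CO2) = (16/2) × 1.663 = 13.30 mol
V(CO2) = nRT/P = 13.30 × 0.08206 × 785.15 / 12.3 = 69.67 L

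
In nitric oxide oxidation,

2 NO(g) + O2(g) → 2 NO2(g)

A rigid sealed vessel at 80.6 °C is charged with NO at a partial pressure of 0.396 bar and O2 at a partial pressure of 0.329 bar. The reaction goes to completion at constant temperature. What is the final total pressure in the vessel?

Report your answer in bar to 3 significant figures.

Because the vessel is rigid and T is held at 80.6 °C, work the stoichiometry in partial pressures (P_i = n_iRT/V).
P(O2) required for 0.396 bar of NO = (1/2) × 0.396 = 0.1980 bar; available 0.329 bar, so NO is limiting.
P(O2) remaining = 0.329 − (1/2) × 0.396 = 0.1310 bar
P(gaseous products) = (2)/2 × 0.396 = 0.3960 bar
P_total at 80.6 °C = 0.1310 + 0.3960 = 0.5270 bar

0.527 bar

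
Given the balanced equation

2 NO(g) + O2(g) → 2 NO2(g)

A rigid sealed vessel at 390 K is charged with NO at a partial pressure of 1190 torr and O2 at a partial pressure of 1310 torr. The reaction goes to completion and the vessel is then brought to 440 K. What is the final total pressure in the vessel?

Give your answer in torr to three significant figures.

With V and T fixed, P_i ∝ n_i, so the mole ratios apply directly to partial pressures at 390 K.
P(O2) required for 1190 torr of NO = (1/2) × 1190 = 595.0 torr; available 1310 torr, so NO is limiting.
P(O2) remaining = 1310 − (1/2) × 1190 = 715.0 torr
P(gaseous products) = (2)/2 × 1190 = 1190 torr
P_total at 390 K = 715.0 + 1190 = 1905 torr
Scaling to 440 K: P = 1905 × 440/390 = 2149 torr

2150 torr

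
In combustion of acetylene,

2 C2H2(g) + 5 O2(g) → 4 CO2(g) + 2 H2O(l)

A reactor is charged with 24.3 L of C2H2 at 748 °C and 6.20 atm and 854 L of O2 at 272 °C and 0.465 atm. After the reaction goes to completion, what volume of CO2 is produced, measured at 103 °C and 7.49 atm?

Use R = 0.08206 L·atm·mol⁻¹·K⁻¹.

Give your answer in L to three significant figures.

14.8 L

n(C2H2) = PV/RT = (6.20 × 24.3) / (0.08206 × 1021.15) = 1.798 mol
n(O2) = PV/RT = (0.465 × 854) / (0.08206 × 545.15) = 8.877 mol
For 1.798 mol C2H2, stoichiometry requires (5/2) × 1.798 = 4.495 mol O2; 8.877 mol is available, so C2H2 is limiting.
n(CO2) = (4/2) × 1.798 = 3.596 mol
V(CO2) = nRT/P = 3.596 × 0.08206 × 376.15 / 7.49 = 14.82 L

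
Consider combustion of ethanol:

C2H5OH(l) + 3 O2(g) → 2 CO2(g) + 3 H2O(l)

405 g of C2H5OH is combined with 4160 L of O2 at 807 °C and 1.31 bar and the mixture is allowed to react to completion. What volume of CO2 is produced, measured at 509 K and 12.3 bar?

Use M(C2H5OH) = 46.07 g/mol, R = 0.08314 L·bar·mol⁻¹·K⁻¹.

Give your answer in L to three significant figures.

60.5 L

n(C2H5OH) = 405 / 46.07 = 8.791 mol
n(O2) = PV/RT = (1.31 × 4160) / (0.08314 × 1080.15) = 60.68 mol
For 8.791 mol C2H5OH, stoichiometry requires (3/1) × 8.791 = 26.37 mol O2; 60.68 mol is available, so C2H5OH is limiting.
n(CO2) = (2/1) × 8.791 = 17.58 mol
V(CO2) = nRT/P = 17.58 × 0.08314 × 509 / 12.3 = 60.48 L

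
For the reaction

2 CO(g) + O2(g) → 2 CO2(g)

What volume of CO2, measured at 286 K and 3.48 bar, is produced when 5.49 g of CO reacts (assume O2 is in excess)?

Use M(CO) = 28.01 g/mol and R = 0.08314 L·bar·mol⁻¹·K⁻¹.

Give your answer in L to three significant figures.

n(CO) = 5.490 / 28.01 = 0.1960 mol
n(CO2) = (2/2) × 0.1960 = 0.1960 mol
V = nRT/P = 0.1960 × 0.08314 × 286 / 3.48 = 1.339 L

1.34 L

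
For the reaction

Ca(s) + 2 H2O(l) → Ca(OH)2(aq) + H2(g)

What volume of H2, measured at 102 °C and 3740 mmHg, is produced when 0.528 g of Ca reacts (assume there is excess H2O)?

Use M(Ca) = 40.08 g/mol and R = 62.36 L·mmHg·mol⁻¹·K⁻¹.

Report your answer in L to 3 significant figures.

0.0824 L

n(Ca) = 0.5280 / 40.08 = 0.01317 mol
n(H2) = (1/1) × 0.01317 = 0.01317 mol
V = nRT/P = 0.01317 × 62.36 × 375.15 / 3740 = 0.08238 L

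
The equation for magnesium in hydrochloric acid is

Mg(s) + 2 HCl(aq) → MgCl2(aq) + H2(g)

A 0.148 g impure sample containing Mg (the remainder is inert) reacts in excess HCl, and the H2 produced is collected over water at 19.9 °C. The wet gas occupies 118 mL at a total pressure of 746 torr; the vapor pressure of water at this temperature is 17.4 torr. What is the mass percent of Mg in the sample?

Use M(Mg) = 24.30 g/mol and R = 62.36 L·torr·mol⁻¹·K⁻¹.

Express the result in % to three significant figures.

P(H2) = 746 − 17.4 = 728.6 torr
n(H2) = PV/RT = (728.6 × 0.1180) / (62.36 × 293.05) = 0.004705 mol
n(Mg) = (1/1) × 0.004705 = 0.004705 mol
m(Mg) = 0.004705 × 24.30 = 0.1143 g
%Mg = 0.1143 / 0.148 × 100 = 77.23%

77.2 %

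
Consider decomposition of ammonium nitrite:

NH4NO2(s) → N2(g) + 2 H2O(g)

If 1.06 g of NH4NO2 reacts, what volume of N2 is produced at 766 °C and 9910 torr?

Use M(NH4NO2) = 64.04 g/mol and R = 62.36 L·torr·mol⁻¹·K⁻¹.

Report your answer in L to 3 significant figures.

n(NH4NO2) = 1.060 / 64.04 = 0.01655 mol
n(N2) = (1/1) × 0.01655 = 0.01655 mol
V = nRT/P = 0.01655 × 62.36 × 1039.15 / 9910 = 0.1082 L

0.108 L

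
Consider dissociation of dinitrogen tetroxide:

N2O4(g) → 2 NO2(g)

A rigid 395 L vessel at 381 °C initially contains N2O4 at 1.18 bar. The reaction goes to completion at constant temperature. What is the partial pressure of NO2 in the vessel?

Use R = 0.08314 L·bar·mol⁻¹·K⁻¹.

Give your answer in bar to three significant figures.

n(N2O4)₀ = PV/RT = (1.18 × 395) / (0.08314 × 654.15) = 8.570 mol
n(NO2) = (2/1) × 8.570 = 17.14 mol
P(NO2) = nRT/V = 17.14 × 0.08314 × 654.15 / 395 = 2.360 bar

2.36 bar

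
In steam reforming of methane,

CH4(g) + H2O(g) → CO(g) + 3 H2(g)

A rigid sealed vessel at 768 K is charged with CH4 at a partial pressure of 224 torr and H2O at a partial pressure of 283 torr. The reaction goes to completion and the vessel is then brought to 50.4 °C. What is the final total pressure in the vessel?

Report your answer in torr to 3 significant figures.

With V and T fixed, P_i ∝ n_i, so the mole ratios apply directly to partial pressures at 768 K.
P(H2O) required for 224 torr of CH4 = (1/1) × 224 = 224.0 torr; available 283 torr, so CH4 is limiting.
P(H2O) remaining = 283 − (1/1) × 224 = 59.00 torr
P(gaseous products) = (1+3)/1 × 224 = 896.0 torr
P_total at 768 K = 59.00 + 896.0 = 955.0 torr
Scaling to 50.4 °C: P = 955.0 × 323.55/768 = 402.3 torr

402 torr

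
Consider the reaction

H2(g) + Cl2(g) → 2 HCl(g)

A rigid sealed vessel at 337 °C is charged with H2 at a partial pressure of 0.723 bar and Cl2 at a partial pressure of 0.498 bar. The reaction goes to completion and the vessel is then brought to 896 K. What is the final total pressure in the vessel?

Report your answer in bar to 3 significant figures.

1.79 bar

With V and T fixed, P_i ∝ n_i, so the mole ratios apply directly to partial pressures at 337 °C.
P(Cl2) required for 0.723 bar of H2 = (1/1) × 0.723 = 0.7230 bar; available 0.498 bar, so Cl2 is limiting.
P(H2) remaining = 0.723 − (1/1) × 0.498 = 0.2250 bar
P(gaseous products) = (2)/1 × 0.498 = 0.9960 bar
P_total at 337 °C = 0.2250 + 0.9960 = 1.221 bar
Scaling to 896 K: P = 1.221 × 896/610.15 = 1.793 bar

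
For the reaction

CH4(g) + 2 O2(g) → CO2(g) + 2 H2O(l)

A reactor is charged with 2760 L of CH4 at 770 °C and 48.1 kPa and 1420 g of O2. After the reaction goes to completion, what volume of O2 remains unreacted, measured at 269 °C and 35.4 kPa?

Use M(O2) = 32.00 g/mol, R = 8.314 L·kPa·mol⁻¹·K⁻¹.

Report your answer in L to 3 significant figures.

n(CH4) = PV/RT = (48.1 × 2760) / (8.314 × 1043.15) = 15.31 mol
n(O2) = 1420 / 32.00 = 44.38 mol
For 15.31 mol CH4, stoichiometry requires (2/1) × 15.31 = 30.62 mol O2; 44.38 mol is available, so CH4 is limiting.
n(O2) consumed = (2/1) × 15.31 = 30.62 mol; remaining = 44.38 − 30.62 = 13.76 mol
V(O2) = nRT/P = 13.76 × 8.314 × 542.15 / 35.4 = 1752 L

1750 L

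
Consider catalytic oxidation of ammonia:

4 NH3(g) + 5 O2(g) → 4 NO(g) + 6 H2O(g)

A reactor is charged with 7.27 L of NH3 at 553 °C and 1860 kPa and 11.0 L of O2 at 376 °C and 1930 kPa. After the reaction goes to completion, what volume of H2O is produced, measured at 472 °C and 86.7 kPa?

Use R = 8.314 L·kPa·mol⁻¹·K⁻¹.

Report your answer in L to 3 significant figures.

n(NH3) = PV/RT = (1860 × 7.27) / (8.314 × 826.15) = 1.969 mol
n(O2) = PV/RT = (1930 × 11.0) / (8.314 × 649.15) = 3.934 mol
For 1.969 mol NH3, stoichiometry requires (5/4) × 1.969 = 2.461 mol O2; 3.934 mol is available, so NH3 is limiting.
n(H2O) = (6/4) × 1.969 = 2.954 mol
V(H2O) = nRT/P = 2.954 × 8.314 × 745.15 / 86.7 = 211.1 L

211 L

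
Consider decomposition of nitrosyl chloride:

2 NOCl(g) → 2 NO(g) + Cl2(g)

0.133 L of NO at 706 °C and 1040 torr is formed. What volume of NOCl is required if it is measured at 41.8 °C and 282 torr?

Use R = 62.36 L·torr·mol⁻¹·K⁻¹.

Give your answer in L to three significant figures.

0.158 L

n(NO) = PV/RT = (1040 × 0.133) / (62.36 × 979.15) = 0.002265 mol
n(NOCl) = (2/2) × 0.002265 = 0.002265 mol
V = nRT/P = 0.002265 × 62.36 × 314.95 / 282 = 0.1577 L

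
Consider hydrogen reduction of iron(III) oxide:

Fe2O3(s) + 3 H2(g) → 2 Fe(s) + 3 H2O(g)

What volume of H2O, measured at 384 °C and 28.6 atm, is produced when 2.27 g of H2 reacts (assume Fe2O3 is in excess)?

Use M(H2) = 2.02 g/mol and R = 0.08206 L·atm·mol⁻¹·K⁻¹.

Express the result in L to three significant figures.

n(H2) = 2.270 / 2.02 = 1.124 mol
n(H2O) = (3/3) × 1.124 = 1.124 mol
V = nRT/P = 1.124 × 0.08206 × 657.15 / 28.6 = 2.119 L

2.12 L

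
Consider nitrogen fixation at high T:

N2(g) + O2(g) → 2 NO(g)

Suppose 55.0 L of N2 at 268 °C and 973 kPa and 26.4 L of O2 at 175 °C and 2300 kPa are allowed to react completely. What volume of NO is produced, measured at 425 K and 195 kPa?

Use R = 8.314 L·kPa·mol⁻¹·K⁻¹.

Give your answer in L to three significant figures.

n(N2) = PV/RT = (973 × 55.0) / (8.314 × 541.15) = 11.89 mol
n(O2) = PV/RT = (2300 × 26.4) / (8.314 × 448.15) = 16.30 mol
For 11.89 mol N2, stoichiometry requires (1/1) × 11.89 = 11.89 mol O2; 16.30 mol is available, so N2 is limiting.
n(NO) = (2/1) × 11.89 = 23.78 mol
V(NO) = nRT/P = 23.78 × 8.314 × 425 / 195 = 430.9 L

431 L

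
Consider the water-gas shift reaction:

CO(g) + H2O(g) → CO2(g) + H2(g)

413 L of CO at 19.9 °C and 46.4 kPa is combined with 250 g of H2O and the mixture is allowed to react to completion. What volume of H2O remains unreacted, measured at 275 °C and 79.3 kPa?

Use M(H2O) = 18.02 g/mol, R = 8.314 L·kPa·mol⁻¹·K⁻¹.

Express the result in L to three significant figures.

345 L

n(CO) = PV/RT = (46.4 × 413) / (8.314 × 293.05) = 7.865 mol
n(H2O) = 250 / 18.02 = 13.87 mol
For 7.865 mol CO, stoichiometry requires (1/1) × 7.865 = 7.865 mol H2O; 13.87 mol is available, so CO is limiting.
n(H2O) consumed = (1/1) × 7.865 = 7.865 mol; remaining = 13.87 − 7.865 = 6.005 mol
V(H2O) = nRT/P = 6.005 × 8.314 × 548.15 / 79.3 = 345.1 L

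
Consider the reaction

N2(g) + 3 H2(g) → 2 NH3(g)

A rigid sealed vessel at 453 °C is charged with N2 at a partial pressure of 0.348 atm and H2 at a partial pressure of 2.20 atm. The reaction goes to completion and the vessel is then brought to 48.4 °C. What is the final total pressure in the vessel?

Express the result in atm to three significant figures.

Because the vessel is rigid and T is held at 453 °C, work the stoichiometry in partial pressures (P_i = n_iRT/V).
P(H2) required for 0.348 atm of N2 = (3/1) × 0.348 = 1.044 atm; available 2.20 atm, so N2 is limiting.
P(H2) remaining = 2.20 − (3/1) × 0.348 = 1.156 atm
P(gaseous products) = (2)/1 × 0.348 = 0.6960 atm
P_total at 453 °C = 1.156 + 0.6960 = 1.852 atm
Scaling to 48.4 °C: P = 1.852 × 321.55/726.15 = 0.8201 atm

0.820 atm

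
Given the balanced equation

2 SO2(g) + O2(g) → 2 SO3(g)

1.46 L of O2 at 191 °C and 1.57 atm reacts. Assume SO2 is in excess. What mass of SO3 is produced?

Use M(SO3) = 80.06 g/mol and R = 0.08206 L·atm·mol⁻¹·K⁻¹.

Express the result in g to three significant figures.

n(O2) = PV/RT = (1.57 × 1.46) / (0.08206 × 464.15) = 0.06018 mol
n(SO3) = (2/1) × 0.06018 = 0.1204 mol
m(SO3) = 0.1204 × 80.06 = 9.639 g

9.64 g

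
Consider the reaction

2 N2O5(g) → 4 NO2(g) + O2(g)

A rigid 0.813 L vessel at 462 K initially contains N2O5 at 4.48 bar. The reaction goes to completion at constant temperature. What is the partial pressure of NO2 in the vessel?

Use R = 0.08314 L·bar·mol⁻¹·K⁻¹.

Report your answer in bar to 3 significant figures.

8.96 bar

n(N2O5)₀ = PV/RT = (4.48 × 0.813) / (0.08314 × 462) = 0.09482 mol
n(NO2) = (4/2) × 0.09482 = 0.1896 mol
P(NO2) = nRT/V = 0.1896 × 0.08314 × 462 / 0.813 = 8.958 bar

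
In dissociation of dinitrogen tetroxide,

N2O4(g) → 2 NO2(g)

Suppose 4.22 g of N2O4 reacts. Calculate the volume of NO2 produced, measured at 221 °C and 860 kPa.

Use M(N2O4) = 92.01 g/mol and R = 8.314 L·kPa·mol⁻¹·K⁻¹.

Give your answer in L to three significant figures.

0.438 L

n(N2O4) = 4.220 / 92.01 = 0.04586 mol
n(NO2) = (2/1) × 0.04586 = 0.09172 mol
V = nRT/P = 0.09172 × 8.314 × 494.15 / 860 = 0.4382 L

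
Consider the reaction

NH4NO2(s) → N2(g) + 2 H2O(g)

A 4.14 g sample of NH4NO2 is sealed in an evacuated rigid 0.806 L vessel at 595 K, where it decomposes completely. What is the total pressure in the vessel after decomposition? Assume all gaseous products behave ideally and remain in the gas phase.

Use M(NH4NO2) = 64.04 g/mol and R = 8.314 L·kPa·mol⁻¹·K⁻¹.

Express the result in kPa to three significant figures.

n(NH4NO2) = 4.14 / 64.04 = 0.06465 mol
n(gas produced) = (3/1) × 0.06465 = 0.1940 mol
P = nRT/V = 0.1940 × 8.314 × 595 / 0.806 = 1191 kPa

1190 kPa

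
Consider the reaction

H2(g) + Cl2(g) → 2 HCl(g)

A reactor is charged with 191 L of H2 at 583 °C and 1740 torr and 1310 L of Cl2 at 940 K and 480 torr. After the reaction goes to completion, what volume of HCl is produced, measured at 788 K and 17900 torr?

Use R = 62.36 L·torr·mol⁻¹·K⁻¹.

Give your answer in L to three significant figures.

34.2 L

n(H2) = PV/RT = (1740 × 191) / (62.36 × 856.15) = 6.225 mol
n(Cl2) = PV/RT = (480 × 1310) / (62.36 × 940) = 10.73 mol
For 6.225 mol H2, stoichiometry requires (1/1) × 6.225 = 6.225 mol Cl2; 10.73 mol is available, so H2 is limiting.
n(HCl) = (2/1) × 6.225 = 12.45 mol
V(HCl) = nRT/P = 12.45 × 62.36 × 788 / 17900 = 34.18 L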